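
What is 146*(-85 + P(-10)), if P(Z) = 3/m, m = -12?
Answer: -24893/2 ≈ -12447.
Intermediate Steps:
P(Z) = -1/4 (P(Z) = 3/(-12) = 3*(-1/12) = -1/4)
146*(-85 + P(-10)) = 146*(-85 - 1/4) = 146*(-341/4) = -24893/2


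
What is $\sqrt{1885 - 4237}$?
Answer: $28 i \sqrt{3} \approx 48.497 i$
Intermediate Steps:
$\sqrt{1885 - 4237} = \sqrt{-2352} = 28 i \sqrt{3}$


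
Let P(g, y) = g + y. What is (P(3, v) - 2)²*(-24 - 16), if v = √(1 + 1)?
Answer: -120 - 80*√2 ≈ -233.14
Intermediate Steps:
v = √2 ≈ 1.4142
(P(3, v) - 2)²*(-24 - 16) = ((3 + √2) - 2)²*(-24 - 16) = (1 + √2)²*(-40) = -40*(1 + √2)²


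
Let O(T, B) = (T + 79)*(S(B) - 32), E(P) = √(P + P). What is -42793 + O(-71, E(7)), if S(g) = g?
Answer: -43049 + 8*√14 ≈ -43019.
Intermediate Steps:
E(P) = √2*√P (E(P) = √(2*P) = √2*√P)
O(T, B) = (-32 + B)*(79 + T) (O(T, B) = (T + 79)*(B - 32) = (79 + T)*(-32 + B) = (-32 + B)*(79 + T))
-42793 + O(-71, E(7)) = -42793 + (-2528 - 32*(-71) + 79*(√2*√7) + (√2*√7)*(-71)) = -42793 + (-2528 + 2272 + 79*√14 + √14*(-71)) = -42793 + (-2528 + 2272 + 79*√14 - 71*√14) = -42793 + (-256 + 8*√14) = -43049 + 8*√14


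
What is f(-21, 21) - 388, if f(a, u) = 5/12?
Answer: -4651/12 ≈ -387.58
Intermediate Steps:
f(a, u) = 5/12 (f(a, u) = 5*(1/12) = 5/12)
f(-21, 21) - 388 = 5/12 - 388 = -4651/12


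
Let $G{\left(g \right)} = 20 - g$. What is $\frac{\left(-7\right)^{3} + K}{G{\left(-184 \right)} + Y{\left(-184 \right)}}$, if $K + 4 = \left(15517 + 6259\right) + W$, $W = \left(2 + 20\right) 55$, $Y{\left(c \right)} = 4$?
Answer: $\frac{22639}{208} \approx 108.84$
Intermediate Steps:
$W = 1210$ ($W = 22 \cdot 55 = 1210$)
$K = 22982$ ($K = -4 + \left(\left(15517 + 6259\right) + 1210\right) = -4 + \left(21776 + 1210\right) = -4 + 22986 = 22982$)
$\frac{\left(-7\right)^{3} + K}{G{\left(-184 \right)} + Y{\left(-184 \right)}} = \frac{\left(-7\right)^{3} + 22982}{\left(20 - -184\right) + 4} = \frac{-343 + 22982}{\left(20 + 184\right) + 4} = \frac{22639}{204 + 4} = \frac{22639}{208}$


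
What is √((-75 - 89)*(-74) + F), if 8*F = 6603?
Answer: √207382/4 ≈ 113.85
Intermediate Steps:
F = 6603/8 (F = (⅛)*6603 = 6603/8 ≈ 825.38)
√((-75 - 89)*(-74) + F) = √((-75 - 89)*(-74) + 6603/8) = √(-164*(-74) + 6603/8) = √(12136 + 6603/8) = √(103691/8) = √207382/4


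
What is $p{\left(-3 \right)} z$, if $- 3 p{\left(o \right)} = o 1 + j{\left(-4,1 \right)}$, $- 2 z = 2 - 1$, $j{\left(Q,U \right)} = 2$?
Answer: $- \frac{1}{6} \approx -0.16667$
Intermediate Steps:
$z = - \frac{1}{2}$ ($z = - \frac{2 - 1}{2} = \left(- \frac{1}{2}\right) 1 = - \frac{1}{2} \approx -0.5$)
$p{\left(o \right)} = - \frac{2}{3} - \frac{o}{3}$ ($p{\left(o \right)} = - \frac{o 1 + 2}{3} = - \frac{o + 2}{3} = - \frac{2 + o}{3} = - \frac{2}{3} - \frac{o}{3}$)
$p{\left(-3 \right)} z = \left(- \frac{2}{3} - -1\right) \left(- \frac{1}{2}\right) = \left(- \frac{2}{3} + 1\right) \left(- \frac{1}{2}\right) = \frac{1}{3} \left(- \frac{1}{2}\right) = - \frac{1}{6}$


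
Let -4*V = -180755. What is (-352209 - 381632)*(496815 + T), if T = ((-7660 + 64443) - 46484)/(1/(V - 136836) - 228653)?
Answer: -10186657655999659715788/27940558207 ≈ -3.6458e+11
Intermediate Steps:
V = 180755/4 (V = -¼*(-180755) = 180755/4 ≈ 45189.)
T = -1258500037/27940558207 (T = ((-7660 + 64443) - 46484)/(1/(180755/4 - 136836) - 228653) = (56783 - 46484)/(1/(-366589/4) - 228653) = 10299/(-4/366589 - 228653) = 10299/(-83821674621/366589) = 10299*(-366589/83821674621) = -1258500037/27940558207 ≈ -0.045042)
(-352209 - 381632)*(496815 + T) = (-352209 - 381632)*(496815 - 1258500037/27940558207) = -733841*13881287167110668/27940558207 = -10186657655999659715788/27940558207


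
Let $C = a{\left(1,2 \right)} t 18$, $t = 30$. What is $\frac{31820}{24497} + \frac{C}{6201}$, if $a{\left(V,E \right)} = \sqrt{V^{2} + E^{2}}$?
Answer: $\frac{31820}{24497} + \frac{60 \sqrt{5}}{689} \approx 1.4937$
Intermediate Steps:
$a{\left(V,E \right)} = \sqrt{E^{2} + V^{2}}$
$C = 540 \sqrt{5}$ ($C = \sqrt{2^{2} + 1^{2}} \cdot 30 \cdot 18 = \sqrt{4 + 1} \cdot 30 \cdot 18 = \sqrt{5} \cdot 30 \cdot 18 = 30 \sqrt{5} \cdot 18 = 540 \sqrt{5} \approx 1207.5$)
$\frac{31820}{24497} + \frac{C}{6201} = \frac{31820}{24497} + \frac{540 \sqrt{5}}{6201} = 31820 \cdot \frac{1}{24497} + 540 \sqrt{5} \cdot \frac{1}{6201} = \frac{31820}{24497} + \frac{60 \sqrt{5}}{689}$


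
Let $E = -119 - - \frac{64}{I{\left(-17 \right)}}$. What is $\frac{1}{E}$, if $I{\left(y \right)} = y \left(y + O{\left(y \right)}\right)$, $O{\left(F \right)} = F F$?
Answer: $- \frac{289}{34395} \approx -0.0084024$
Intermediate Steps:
$O{\left(F \right)} = F^{2}$
$I{\left(y \right)} = y \left(y + y^{2}\right)$
$E = - \frac{34395}{289}$ ($E = -119 - - \frac{64}{\left(-17\right)^{2} \left(1 - 17\right)} = -119 - - \frac{64}{289 \left(-16\right)} = -119 - - \frac{64}{-4624} = -119 - \left(-64\right) \left(- \frac{1}{4624}\right) = -119 - \frac{4}{289} = - \frac{34395}{289} \approx -119.01$)
$\frac{1}{E} = \frac{1}{- \frac{34395}{289}} = - \frac{289}{34395}$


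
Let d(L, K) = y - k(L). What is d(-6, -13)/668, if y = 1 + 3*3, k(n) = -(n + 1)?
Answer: 5/668 ≈ 0.0074850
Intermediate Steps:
k(n) = -1 - n (k(n) = -(1 + n) = -1 - n)
y = 10 (y = 1 + 9 = 10)
d(L, K) = 11 + L (d(L, K) = 10 - (-1 - L) = 10 + (1 + L) = 11 + L)
d(-6, -13)/668 = (11 - 6)/668 = 5*(1/668) = 5/668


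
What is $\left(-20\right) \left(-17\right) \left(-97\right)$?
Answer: $-32980$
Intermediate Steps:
$\left(-20\right) \left(-17\right) \left(-97\right) = 340 \left(-97\right) = -32980$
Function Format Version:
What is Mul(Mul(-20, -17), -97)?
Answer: -32980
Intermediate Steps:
Mul(Mul(-20, -17), -97) = Mul(340, -97) = -32980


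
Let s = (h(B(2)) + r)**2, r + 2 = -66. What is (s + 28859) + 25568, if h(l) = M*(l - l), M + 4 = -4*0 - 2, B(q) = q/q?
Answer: 59051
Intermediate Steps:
r = -68 (r = -2 - 66 = -68)
B(q) = 1
M = -6 (M = -4 + (-4*0 - 2) = -4 + (0 - 2) = -4 - 2 = -6)
h(l) = 0 (h(l) = -6*(l - l) = -6*0 = 0)
s = 4624 (s = (0 - 68)**2 = (-68)**2 = 4624)
(s + 28859) + 25568 = (4624 + 28859) + 25568 = 33483 + 25568 = 59051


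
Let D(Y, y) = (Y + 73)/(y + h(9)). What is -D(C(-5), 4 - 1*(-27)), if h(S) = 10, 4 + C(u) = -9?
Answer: -60/41 ≈ -1.4634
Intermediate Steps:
C(u) = -13 (C(u) = -4 - 9 = -13)
D(Y, y) = (73 + Y)/(10 + y) (D(Y, y) = (Y + 73)/(y + 10) = (73 + Y)/(10 + y))
-D(C(-5), 4 - 1*(-27)) = -(73 - 13)/(10 + (4 - 1*(-27))) = -60/(10 + (4 + 27)) = -60/(10 + 31) = -60/41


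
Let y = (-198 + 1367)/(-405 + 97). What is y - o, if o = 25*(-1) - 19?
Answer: 1769/44 ≈ 40.205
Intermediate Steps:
y = -167/44 (y = 1169/(-308) = 1169*(-1/308) = -167/44 ≈ -3.7955)
o = -44 (o = -25 - 19 = -44)
y - o = -167/44 - 1*(-44) = -167/44 + 44 = 1769/44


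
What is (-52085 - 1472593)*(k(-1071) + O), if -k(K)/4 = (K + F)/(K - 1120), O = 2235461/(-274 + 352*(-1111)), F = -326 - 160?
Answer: 5591907461619321/428719543 ≈ 1.3043e+7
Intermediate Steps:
F = -486
O = -2235461/391346 (O = 2235461/(-274 - 391072) = 2235461/(-391346) = 2235461*(-1/391346) = -2235461/391346 ≈ -5.7122)
k(K) = -4*(-486 + K)/(-1120 + K) (k(K) = -4*(K - 486)/(K - 1120) = -4*(-486 + K)/(-1120 + K))
(-52085 - 1472593)*(k(-1071) + O) = (-52085 - 1472593)*(4*(486 - 1*(-1071))/(-1120 - 1071) - 2235461/391346) = -1524678*(4*(486 + 1071)/(-2191) - 2235461/391346) = -1524678*(4*(-1/2191)*1557 - 2235461/391346) = -1524678*(-6228/2191 - 2235461/391346) = -1524678*(-7335197939/857439086) = 5591907461619321/428719543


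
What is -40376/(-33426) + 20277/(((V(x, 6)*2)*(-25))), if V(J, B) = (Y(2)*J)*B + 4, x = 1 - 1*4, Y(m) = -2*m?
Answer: -262175101/63509400 ≈ -4.1281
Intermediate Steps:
x = -3 (x = 1 - 4 = -3)
V(J, B) = 4 - 4*B*J (V(J, B) = ((-2*2)*J)*B + 4 = (-4*J)*B + 4 = -4*B*J + 4 = 4 - 4*B*J)
-40376/(-33426) + 20277/(((V(x, 6)*2)*(-25))) = -40376/(-33426) + 20277/((((4 - 4*6*(-3))*2)*(-25))) = -40376*(-1/33426) + 20277/((((4 + 72)*2)*(-25))) = 20188/16713 + 20277/(((76*2)*(-25))) = 20188/16713 + 20277/((152*(-25))) = 20188/16713 + 20277/(-3800) = 20188/16713 + 20277*(-1/3800) = 20188/16713 - 20277/3800 = -262175101/63509400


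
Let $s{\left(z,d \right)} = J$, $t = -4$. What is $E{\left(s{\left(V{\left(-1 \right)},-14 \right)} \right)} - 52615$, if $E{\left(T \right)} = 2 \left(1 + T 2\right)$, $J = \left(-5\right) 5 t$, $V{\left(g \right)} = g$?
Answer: $-52213$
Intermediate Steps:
$J = 100$ ($J = \left(-5\right) 5 \left(-4\right) = \left(-25\right) \left(-4\right) = 100$)
$s{\left(z,d \right)} = 100$
$E{\left(T \right)} = 2 + 4 T$ ($E{\left(T \right)} = 2 \left(1 + 2 T\right) = 2 + 4 T$)
$E{\left(s{\left(V{\left(-1 \right)},-14 \right)} \right)} - 52615 = \left(2 + 4 \cdot 100\right) - 52615 = \left(2 + 400\right) - 52615 = 402 - 52615 = -52213$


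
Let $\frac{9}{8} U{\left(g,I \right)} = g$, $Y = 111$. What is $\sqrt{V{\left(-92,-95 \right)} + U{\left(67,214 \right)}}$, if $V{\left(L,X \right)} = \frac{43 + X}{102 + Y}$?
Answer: $\frac{10 \sqrt{26909}}{213} \approx 7.7014$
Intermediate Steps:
$U{\left(g,I \right)} = \frac{8 g}{9}$
$V{\left(L,X \right)} = \frac{43}{213} + \frac{X}{213}$ ($V{\left(L,X \right)} = \frac{43 + X}{102 + 111} = \frac{43 + X}{213} = \left(43 + X\right) \frac{1}{213} = \frac{43}{213} + \frac{X}{213}$)
$\sqrt{V{\left(-92,-95 \right)} + U{\left(67,214 \right)}} = \sqrt{\left(\frac{43}{213} + \frac{1}{213} \left(-95\right)\right) + \frac{8}{9} \cdot 67} = \sqrt{\left(\frac{43}{213} - \frac{95}{213}\right) + \frac{536}{9}} = \sqrt{- \frac{52}{213} + \frac{536}{9}} = \sqrt{\frac{37900}{639}} = \frac{10 \sqrt{26909}}{213}$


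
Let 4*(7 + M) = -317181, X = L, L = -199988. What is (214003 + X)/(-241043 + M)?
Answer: -56060/1281381 ≈ -0.043750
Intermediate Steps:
X = -199988
M = -317209/4 (M = -7 + (¼)*(-317181) = -7 - 317181/4 = -317209/4 ≈ -79302.)
(214003 + X)/(-241043 + M) = (214003 - 199988)/(-241043 - 317209/4) = 14015/(-1281381/4) = 14015*(-4/1281381) = -56060/1281381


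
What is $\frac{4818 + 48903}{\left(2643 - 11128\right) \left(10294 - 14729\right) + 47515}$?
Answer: $\frac{1143}{801670} \approx 0.0014258$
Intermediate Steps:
$\frac{4818 + 48903}{\left(2643 - 11128\right) \left(10294 - 14729\right) + 47515} = \frac{53721}{\left(-8485\right) \left(-4435\right) + 47515} = \frac{53721}{37630975 + 47515} = \frac{53721}{37678490} = 53721 \cdot \frac{1}{37678490} = \frac{1143}{801670}$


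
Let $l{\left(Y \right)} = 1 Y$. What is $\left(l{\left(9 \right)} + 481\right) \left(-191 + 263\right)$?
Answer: $35280$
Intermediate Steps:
$l{\left(Y \right)} = Y$
$\left(l{\left(9 \right)} + 481\right) \left(-191 + 263\right) = \left(9 + 481\right) \left(-191 + 263\right) = 490 \cdot 72 = 35280$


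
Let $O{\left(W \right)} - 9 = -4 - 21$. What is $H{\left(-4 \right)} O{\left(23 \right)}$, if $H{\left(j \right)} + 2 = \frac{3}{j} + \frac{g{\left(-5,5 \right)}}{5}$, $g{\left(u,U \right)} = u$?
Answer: $60$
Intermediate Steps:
$O{\left(W \right)} = -16$ ($O{\left(W \right)} = 9 - 25 = -16$)
$H{\left(j \right)} = -3 + \frac{3}{j}$ ($H{\left(j \right)} = -2 + \left(\frac{3}{j} - \frac{5}{5}\right) = -2 + \left(\frac{3}{j} - 1\right) = -2 - \left(1 - \frac{3}{j}\right) = -3 + \frac{3}{j}$)
$H{\left(-4 \right)} O{\left(23 \right)} = \left(-3 + \frac{3}{-4}\right) \left(-16\right) = \left(-3 + 3 \left(- \frac{1}{4}\right)\right) \left(-16\right) = \left(-3 - \frac{3}{4}\right) \left(-16\right) = \left(- \frac{15}{4}\right) \left(-16\right) = 60$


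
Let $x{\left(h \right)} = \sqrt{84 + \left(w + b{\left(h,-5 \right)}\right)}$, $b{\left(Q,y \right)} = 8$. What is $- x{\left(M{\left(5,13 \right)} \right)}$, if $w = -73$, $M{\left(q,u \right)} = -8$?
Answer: $- \sqrt{19} \approx -4.3589$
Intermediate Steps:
$x{\left(h \right)} = \sqrt{19}$ ($x{\left(h \right)} = \sqrt{84 + \left(-73 + 8\right)} = \sqrt{84 - 65} = \sqrt{19}$)
$- x{\left(M{\left(5,13 \right)} \right)} = - \sqrt{19}$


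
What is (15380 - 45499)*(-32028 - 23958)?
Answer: 1686242334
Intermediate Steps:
(15380 - 45499)*(-32028 - 23958) = -30119*(-55986) = 1686242334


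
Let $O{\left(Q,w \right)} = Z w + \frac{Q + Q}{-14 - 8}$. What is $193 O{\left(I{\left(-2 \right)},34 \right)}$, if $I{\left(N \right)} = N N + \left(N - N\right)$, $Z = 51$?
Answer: $\frac{3680510}{11} \approx 3.3459 \cdot 10^{5}$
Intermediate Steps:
$I{\left(N \right)} = N^{2}$ ($I{\left(N \right)} = N^{2} + 0 = N^{2}$)
$O{\left(Q,w \right)} = 51 w - \frac{Q}{11}$ ($O{\left(Q,w \right)} = 51 w + \frac{Q + Q}{-14 - 8} = 51 w + \frac{2 Q}{-22} = 51 w + 2 Q \left(- \frac{1}{22}\right) = 51 w - \frac{Q}{11}$)
$193 O{\left(I{\left(-2 \right)},34 \right)} = 193 \left(51 \cdot 34 - \frac{\left(-2\right)^{2}}{11}\right) = 193 \left(1734 - \frac{4}{11}\right) = 193 \cdot \frac{19070}{11} = \frac{3680510}{11}$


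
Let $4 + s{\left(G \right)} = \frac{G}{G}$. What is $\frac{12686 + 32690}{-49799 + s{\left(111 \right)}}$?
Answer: $- \frac{22688}{24901} \approx -0.91113$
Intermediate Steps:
$s{\left(G \right)} = -3$ ($s{\left(G \right)} = -4 + \frac{G}{G} = -4 + 1 = -3$)
$\frac{12686 + 32690}{-49799 + s{\left(111 \right)}} = \frac{12686 + 32690}{-49799 - 3} = \frac{45376}{-49802} = 45376 \left(- \frac{1}{49802}\right) = - \frac{22688}{24901}$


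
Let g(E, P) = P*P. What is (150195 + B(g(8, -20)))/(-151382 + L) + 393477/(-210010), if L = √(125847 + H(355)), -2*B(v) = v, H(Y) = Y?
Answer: -6892835516056147/2406334872728610 - 149995*√126202/22916383722 ≈ -2.8668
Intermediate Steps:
g(E, P) = P²
B(v) = -v/2
L = √126202 (L = √(125847 + 355) = √126202 ≈ 355.25)
(150195 + B(g(8, -20)))/(-151382 + L) + 393477/(-210010) = (150195 - ½*(-20)²)/(-151382 + √126202) + 393477/(-210010) = (150195 - ½*400)/(-151382 + √126202) + 393477*(-1/210010) = (150195 - 200)/(-151382 + √126202) - 393477/210010 = 149995/(-151382 + √126202) - 393477/210010 = -393477/210010 + 149995/(-151382 + √126202)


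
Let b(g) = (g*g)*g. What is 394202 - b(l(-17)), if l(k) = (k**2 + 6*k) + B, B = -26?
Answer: -3779079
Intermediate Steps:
l(k) = -26 + k**2 + 6*k (l(k) = (k**2 + 6*k) - 26 = -26 + k**2 + 6*k)
b(g) = g**3 (b(g) = g**2*g = g**3)
394202 - b(l(-17)) = 394202 - (-26 + (-17)**2 + 6*(-17))**3 = 394202 - (-26 + 289 - 102)**3 = 394202 - 1*161**3 = 394202 - 1*4173281 = 394202 - 4173281 = -3779079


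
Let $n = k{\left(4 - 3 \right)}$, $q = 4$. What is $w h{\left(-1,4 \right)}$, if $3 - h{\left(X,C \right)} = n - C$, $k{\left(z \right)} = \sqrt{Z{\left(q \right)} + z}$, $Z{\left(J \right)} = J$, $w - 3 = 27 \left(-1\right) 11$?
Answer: $-2058 + 294 \sqrt{5} \approx -1400.6$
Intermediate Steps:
$w = -294$ ($w = 3 + 27 \left(-1\right) 11 = 3 - 297 = -294$)
$k{\left(z \right)} = \sqrt{4 + z}$
$n = \sqrt{5}$ ($n = \sqrt{4 + \left(4 - 3\right)} = \sqrt{4 + 1} = \sqrt{5} \approx 2.2361$)
$h{\left(X,C \right)} = 3 + C - \sqrt{5}$ ($h{\left(X,C \right)} = 3 - \left(\sqrt{5} - C\right) = 3 + \left(C - \sqrt{5}\right) = 3 + C - \sqrt{5}$)
$w h{\left(-1,4 \right)} = - 294 \left(3 + 4 - \sqrt{5}\right) = - 294 \left(7 - \sqrt{5}\right) = -2058 + 294 \sqrt{5}$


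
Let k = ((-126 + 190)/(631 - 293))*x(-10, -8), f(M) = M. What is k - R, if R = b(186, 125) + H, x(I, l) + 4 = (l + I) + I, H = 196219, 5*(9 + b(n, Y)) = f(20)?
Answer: -33161190/169 ≈ -1.9622e+5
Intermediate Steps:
b(n, Y) = -5 (b(n, Y) = -9 + (⅕)*20 = -9 + 4 = -5)
x(I, l) = -4 + l + 2*I (x(I, l) = -4 + ((l + I) + I) = -4 + ((I + l) + I) = -4 + (l + 2*I) = -4 + l + 2*I)
R = 196214 (R = -5 + 196219 = 196214)
k = -1024/169 (k = ((-126 + 190)/(631 - 293))*(-4 - 8 + 2*(-10)) = (64/338)*(-4 - 8 - 20) = (64*(1/338))*(-32) = (32/169)*(-32) = -1024/169 ≈ -6.0592)
k - R = -1024/169 - 1*196214 = -1024/169 - 196214 = -33161190/169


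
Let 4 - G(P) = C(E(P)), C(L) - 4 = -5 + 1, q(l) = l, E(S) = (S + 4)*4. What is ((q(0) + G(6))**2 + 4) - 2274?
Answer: -2254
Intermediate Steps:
E(S) = 16 + 4*S (E(S) = (4 + S)*4 = 16 + 4*S)
C(L) = 0 (C(L) = 4 + (-5 + 1) = 4 - 4 = 0)
G(P) = 4 (G(P) = 4 - 1*0 = 4 + 0 = 4)
((q(0) + G(6))**2 + 4) - 2274 = ((0 + 4)**2 + 4) - 2274 = (4**2 + 4) - 2274 = (16 + 4) - 2274 = 20 - 2274 = -2254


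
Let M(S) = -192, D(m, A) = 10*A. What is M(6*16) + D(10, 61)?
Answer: 418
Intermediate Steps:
M(6*16) + D(10, 61) = -192 + 10*61 = -192 + 610 = 418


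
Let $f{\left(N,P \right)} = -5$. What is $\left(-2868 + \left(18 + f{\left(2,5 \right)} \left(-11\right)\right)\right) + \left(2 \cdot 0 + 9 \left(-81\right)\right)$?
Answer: $-3524$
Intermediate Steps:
$\left(-2868 + \left(18 + f{\left(2,5 \right)} \left(-11\right)\right)\right) + \left(2 \cdot 0 + 9 \left(-81\right)\right) = \left(-2868 + \left(18 - -55\right)\right) + \left(2 \cdot 0 + 9 \left(-81\right)\right) = \left(-2868 + \left(18 + 55\right)\right) + \left(0 - 729\right) = \left(-2868 + 73\right) - 729 = -2795 - 729 = -3524$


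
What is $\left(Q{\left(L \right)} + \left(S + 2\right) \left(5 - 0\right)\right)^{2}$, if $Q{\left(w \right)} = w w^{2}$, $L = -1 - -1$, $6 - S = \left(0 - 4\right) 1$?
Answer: $3600$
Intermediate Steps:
$S = 10$ ($S = 6 - \left(0 - 4\right) 1 = 6 - \left(-4\right) 1 = 6 - -4 = 6 + 4 = 10$)
$L = 0$ ($L = -1 + 1 = 0$)
$Q{\left(w \right)} = w^{3}$
$\left(Q{\left(L \right)} + \left(S + 2\right) \left(5 - 0\right)\right)^{2} = \left(0^{3} + \left(10 + 2\right) \left(5 - 0\right)\right)^{2} = \left(0 + 12 \left(5 + 0\right)\right)^{2} = \left(0 + 12 \cdot 5\right)^{2} = \left(0 + 60\right)^{2} = 60^{2} = 3600$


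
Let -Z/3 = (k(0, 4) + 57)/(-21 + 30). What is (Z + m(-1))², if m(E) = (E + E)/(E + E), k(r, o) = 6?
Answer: 400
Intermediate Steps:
m(E) = 1 (m(E) = (2*E)/((2*E)) = (2*E)*(1/(2*E)) = 1)
Z = -21 (Z = -3*(6 + 57)/(-21 + 30) = -189/9 = -3*7 = -21)
(Z + m(-1))² = (-21 + 1)² = (-20)² = 400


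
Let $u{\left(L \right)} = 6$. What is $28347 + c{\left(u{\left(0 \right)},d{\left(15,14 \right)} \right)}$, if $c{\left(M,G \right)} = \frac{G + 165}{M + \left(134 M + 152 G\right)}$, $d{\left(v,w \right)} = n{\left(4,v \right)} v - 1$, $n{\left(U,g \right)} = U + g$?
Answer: $\frac{1246644815}{43978} \approx 28347.0$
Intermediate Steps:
$d{\left(v,w \right)} = -1 + v \left(4 + v\right)$ ($d{\left(v,w \right)} = \left(4 + v\right) v - 1 = v \left(4 + v\right) - 1 = -1 + v \left(4 + v\right)$)
$c{\left(M,G \right)} = \frac{165 + G}{135 M + 152 G}$
$28347 + c{\left(u{\left(0 \right)},d{\left(15,14 \right)} \right)} = 28347 + \frac{165 - \left(1 - 15 \left(4 + 15\right)\right)}{135 \cdot 6 + 152 \left(-1 + 15 \left(4 + 15\right)\right)} = 28347 + \frac{165 + \left(-1 + 15 \cdot 19\right)}{810 + 152 \left(-1 + 15 \cdot 19\right)} = 28347 + \frac{165 + \left(-1 + 285\right)}{810 + 152 \left(-1 + 285\right)} = 28347 + \frac{165 + 284}{810 + 152 \cdot 284} = 28347 + \frac{1}{810 + 43168} \cdot 449 = 28347 + \frac{1}{43978} \cdot 449 = 28347 + \frac{449}{43978} = \frac{1246644815}{43978}$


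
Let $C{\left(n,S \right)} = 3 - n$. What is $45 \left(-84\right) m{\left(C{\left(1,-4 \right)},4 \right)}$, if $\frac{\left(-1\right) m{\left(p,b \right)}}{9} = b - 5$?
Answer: $-34020$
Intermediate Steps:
$m{\left(p,b \right)} = 45 - 9 b$ ($m{\left(p,b \right)} = - 9 \left(b - 5\right) = - 9 \left(-5 + b\right) = 45 - 9 b$)
$45 \left(-84\right) m{\left(C{\left(1,-4 \right)},4 \right)} = 45 \left(-84\right) \left(45 - 36\right) = - 3780 \left(45 - 36\right) = \left(-3780\right) 9 = -34020$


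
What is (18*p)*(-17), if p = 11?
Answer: -3366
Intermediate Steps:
(18*p)*(-17) = (18*11)*(-17) = 198*(-17) = -3366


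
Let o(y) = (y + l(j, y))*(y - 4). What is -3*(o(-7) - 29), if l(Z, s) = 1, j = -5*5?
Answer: -111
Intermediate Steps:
j = -25
o(y) = (1 + y)*(-4 + y) (o(y) = (y + 1)*(y - 4) = (1 + y)*(-4 + y))
-3*(o(-7) - 29) = -3*((-4 + (-7)² - 3*(-7)) - 29) = -3*((-4 + 49 + 21) - 29) = -3*(66 - 29) = -3*37 = -111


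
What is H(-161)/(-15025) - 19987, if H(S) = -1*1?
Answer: -300304674/15025 ≈ -19987.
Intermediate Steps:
H(S) = -1
H(-161)/(-15025) - 19987 = -1/(-15025) - 19987 = -1*(-1/15025) - 19987 = 1/15025 - 19987 = -300304674/15025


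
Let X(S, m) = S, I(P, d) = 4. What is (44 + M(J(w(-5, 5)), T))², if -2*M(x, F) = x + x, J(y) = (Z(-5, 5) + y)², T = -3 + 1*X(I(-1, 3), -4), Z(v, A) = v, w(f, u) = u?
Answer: 1936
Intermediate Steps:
T = 1 (T = -3 + 1*4 = -3 + 4 = 1)
J(y) = (-5 + y)²
M(x, F) = -x (M(x, F) = -(x + x)/2 = -x)
(44 + M(J(w(-5, 5)), T))² = (44 - (-5 + 5)²)² = (44 - 1*0²)² = (44 - 1*0)² = (44 + 0)² = 44² = 1936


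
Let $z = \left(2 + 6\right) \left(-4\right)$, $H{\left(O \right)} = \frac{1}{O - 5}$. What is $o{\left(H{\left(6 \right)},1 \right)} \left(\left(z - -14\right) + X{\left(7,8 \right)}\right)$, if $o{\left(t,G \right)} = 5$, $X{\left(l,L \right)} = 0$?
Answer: $-90$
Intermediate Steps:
$H{\left(O \right)} = \frac{1}{-5 + O}$
$z = -32$ ($z = 8 \left(-4\right) = -32$)
$o{\left(H{\left(6 \right)},1 \right)} \left(\left(z - -14\right) + X{\left(7,8 \right)}\right) = 5 \left(\left(-32 - -14\right) + 0\right) = 5 \left(\left(-32 + 14\right) + 0\right) = 5 \left(-18 + 0\right) = 5 \left(-18\right) = -90$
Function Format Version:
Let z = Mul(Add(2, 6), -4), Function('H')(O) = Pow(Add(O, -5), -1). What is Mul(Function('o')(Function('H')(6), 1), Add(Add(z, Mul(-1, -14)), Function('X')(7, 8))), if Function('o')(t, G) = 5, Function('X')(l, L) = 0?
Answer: -90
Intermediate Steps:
Function('H')(O) = Pow(Add(-5, O), -1)
z = -32 (z = Mul(8, -4) = -32)
Mul(Function('o')(Function('H')(6), 1), Add(Add(z, Mul(-1, -14)), Function('X')(7, 8))) = Mul(5, Add(Add(-32, Mul(-1, -14)), 0)) = Mul(5, Add(Add(-32, 14), 0)) = Mul(5, Add(-18, 0)) = Mul(5, -18) = -90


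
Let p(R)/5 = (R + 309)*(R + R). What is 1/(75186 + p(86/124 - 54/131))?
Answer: 32983442/2508592475987 ≈ 1.3148e-5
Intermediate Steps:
p(R) = 10*R*(309 + R) (p(R) = 5*((R + 309)*(R + R)) = 5*((309 + R)*(2*R)) = 5*(2*R*(309 + R)) = 10*R*(309 + R))
1/(75186 + p(86/124 - 54/131)) = 1/(75186 + 10*(86/124 - 54/131)*(309 + (86/124 - 54/131))) = 1/(75186 + 10*(86*(1/124) - 54*1/131)*(309 + (86*(1/124) - 54*1/131))) = 1/(75186 + 10*(43/62 - 54/131)*(309 + (43/62 - 54/131))) = 1/(75186 + 10*(2285/8122)*(309 + 2285/8122)) = 1/(75186 + 10*(2285/8122)*(2511983/8122)) = 1/(75186 + 28699405775/32983442) = 1/(2508592475987/32983442) = 32983442/2508592475987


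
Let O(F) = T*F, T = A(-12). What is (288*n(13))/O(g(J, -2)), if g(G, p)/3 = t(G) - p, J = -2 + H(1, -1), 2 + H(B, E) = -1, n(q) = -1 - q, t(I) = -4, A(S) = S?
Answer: -56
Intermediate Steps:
T = -12
H(B, E) = -3 (H(B, E) = -2 - 1 = -3)
J = -5 (J = -2 - 3 = -5)
g(G, p) = -12 - 3*p (g(G, p) = 3*(-4 - p) = -12 - 3*p)
O(F) = -12*F
(288*n(13))/O(g(J, -2)) = (288*(-1 - 1*13))/((-12*(-12 - 3*(-2)))) = (288*(-1 - 13))/((-12*(-12 + 6))) = (288*(-14))/((-12*(-6))) = -4032/72 = -4032*1/72 = -56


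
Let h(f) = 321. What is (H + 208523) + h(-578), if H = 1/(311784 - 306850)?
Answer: 1030436297/4934 ≈ 2.0884e+5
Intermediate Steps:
H = 1/4934 ≈ 0.00020268
(H + 208523) + h(-578) = (1/4934 + 208523) + 321 = 1028852483/4934 + 321 = 1030436297/4934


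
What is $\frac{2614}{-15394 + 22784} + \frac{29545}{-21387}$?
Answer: $- \frac{81215966}{79024965} \approx -1.0277$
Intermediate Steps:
$\frac{2614}{-15394 + 22784} + \frac{29545}{-21387} = \frac{2614}{7390} + 29545 \left(- \frac{1}{21387}\right) = 2614 \cdot \frac{1}{7390} - \frac{29545}{21387} = \frac{1307}{3695} - \frac{29545}{21387} = - \frac{81215966}{79024965}$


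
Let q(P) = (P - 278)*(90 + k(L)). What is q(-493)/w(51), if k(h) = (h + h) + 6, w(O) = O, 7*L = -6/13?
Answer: -2242068/1547 ≈ -1449.3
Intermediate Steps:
L = -6/91 (L = (-6/13)/7 = (-6*1/13)/7 = (1/7)*(-6/13) = -6/91 ≈ -0.065934)
k(h) = 6 + 2*h (k(h) = 2*h + 6 = 6 + 2*h)
q(P) = -2425272/91 + 8724*P/91 (q(P) = (P - 278)*(90 + (6 + 2*(-6/91))) = (-278 + P)*(90 + (6 - 12/91)) = (-278 + P)*(90 + 534/91) = (-278 + P)*(8724/91) = -2425272/91 + 8724*P/91)
q(-493)/w(51) = (-2425272/91 + (8724/91)*(-493))/51 = (-2425272/91 - 4300932/91)*(1/51) = -6726204/91*1/51 = -2242068/1547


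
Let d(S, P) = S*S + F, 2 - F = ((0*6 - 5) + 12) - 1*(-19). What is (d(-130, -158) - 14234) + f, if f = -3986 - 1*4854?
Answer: -6198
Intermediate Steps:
F = -24 (F = 2 - (((0*6 - 5) + 12) - 1*(-19)) = 2 - (((0 - 5) + 12) + 19) = 2 - ((-5 + 12) + 19) = 2 - (7 + 19) = 2 - 1*26 = 2 - 26 = -24)
d(S, P) = -24 + S² (d(S, P) = S*S - 24 = S² - 24 = -24 + S²)
f = -8840 (f = -3986 - 4854 = -8840)
(d(-130, -158) - 14234) + f = ((-24 + (-130)²) - 14234) - 8840 = ((-24 + 16900) - 14234) - 8840 = (16876 - 14234) - 8840 = 2642 - 8840 = -6198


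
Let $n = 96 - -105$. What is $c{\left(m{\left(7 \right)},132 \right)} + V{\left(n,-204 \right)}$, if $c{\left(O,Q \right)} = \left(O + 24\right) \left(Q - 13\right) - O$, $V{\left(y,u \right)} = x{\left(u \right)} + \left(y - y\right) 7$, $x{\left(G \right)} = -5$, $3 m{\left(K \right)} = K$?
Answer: $\frac{9379}{3} \approx 3126.3$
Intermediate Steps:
$m{\left(K \right)} = \frac{K}{3}$
$n = 201$ ($n = 96 + 105 = 201$)
$V{\left(y,u \right)} = -5$ ($V{\left(y,u \right)} = -5 + \left(y - y\right) 7 = -5 + 0 \cdot 7 = -5 + 0 = -5$)
$c{\left(O,Q \right)} = - O + \left(-13 + Q\right) \left(24 + O\right)$ ($c{\left(O,Q \right)} = \left(24 + O\right) \left(-13 + Q\right) - O = \left(-13 + Q\right) \left(24 + O\right) - O = - O + \left(-13 + Q\right) \left(24 + O\right)$)
$c{\left(m{\left(7 \right)},132 \right)} + V{\left(n,-204 \right)} = \left(-312 - 14 \cdot \frac{1}{3} \cdot 7 + 24 \cdot 132 + \frac{1}{3} \cdot 7 \cdot 132\right) - 5 = \left(-312 - \frac{98}{3} + 3168 + \frac{7}{3} \cdot 132\right) - 5 = \left(-312 - \frac{98}{3} + 3168 + 308\right) - 5 = \frac{9394}{3} - 5 = \frac{9379}{3}$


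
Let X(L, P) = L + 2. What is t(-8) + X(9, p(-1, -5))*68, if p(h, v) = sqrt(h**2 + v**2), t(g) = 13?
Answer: 761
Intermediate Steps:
X(L, P) = 2 + L
t(-8) + X(9, p(-1, -5))*68 = 13 + (2 + 9)*68 = 13 + 11*68 = 13 + 748 = 761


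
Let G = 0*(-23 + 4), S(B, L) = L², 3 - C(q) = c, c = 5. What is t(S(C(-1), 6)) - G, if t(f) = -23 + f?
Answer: 13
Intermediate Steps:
C(q) = -2 (C(q) = 3 - 1*5 = 3 - 5 = -2)
G = 0 (G = 0*(-19) = 0)
t(S(C(-1), 6)) - G = (-23 + 6²) - 1*0 = (-23 + 36) + 0 = 13 + 0 = 13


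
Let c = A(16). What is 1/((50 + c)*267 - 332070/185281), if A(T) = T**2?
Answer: 185281/15137496192 ≈ 1.2240e-5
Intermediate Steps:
c = 256 (c = 16**2 = 256)
1/((50 + c)*267 - 332070/185281) = 1/((50 + 256)*267 - 332070/185281) = 1/(306*267 - 332070*1/185281) = 1/(81702 - 332070/185281) = 1/(15137496192/185281) = 185281/15137496192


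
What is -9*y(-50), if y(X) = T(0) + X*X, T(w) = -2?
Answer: -22482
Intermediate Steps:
y(X) = -2 + X**2 (y(X) = -2 + X*X = -2 + X**2)
-9*y(-50) = -9*(-2 + (-50)**2) = -9*(-2 + 2500) = -9*2498 = -22482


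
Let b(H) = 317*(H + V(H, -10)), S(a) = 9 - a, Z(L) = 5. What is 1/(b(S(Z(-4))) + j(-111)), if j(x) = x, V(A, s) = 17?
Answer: 1/6546 ≈ 0.00015277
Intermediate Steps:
b(H) = 5389 + 317*H (b(H) = 317*(H + 17) = 317*(17 + H) = 5389 + 317*H)
1/(b(S(Z(-4))) + j(-111)) = 1/((5389 + 317*(9 - 1*5)) - 111) = 1/((5389 + 317*(9 - 5)) - 111) = 1/((5389 + 317*4) - 111) = 1/((5389 + 1268) - 111) = 1/(6657 - 111) = 1/6546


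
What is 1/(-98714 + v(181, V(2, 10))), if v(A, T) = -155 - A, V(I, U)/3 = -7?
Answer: -1/99050 ≈ -1.0096e-5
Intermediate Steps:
V(I, U) = -21 (V(I, U) = 3*(-7) = -21)
1/(-98714 + v(181, V(2, 10))) = 1/(-98714 + (-155 - 1*181)) = 1/(-98714 + (-155 - 181)) = 1/(-98714 - 336) = 1/(-99050) = -1/99050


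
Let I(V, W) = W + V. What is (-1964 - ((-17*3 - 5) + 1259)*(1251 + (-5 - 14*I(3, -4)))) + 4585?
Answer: -1513159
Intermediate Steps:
I(V, W) = V + W
(-1964 - ((-17*3 - 5) + 1259)*(1251 + (-5 - 14*I(3, -4)))) + 4585 = (-1964 - ((-17*3 - 5) + 1259)*(1251 + (-5 - 14*(3 - 4)))) + 4585 = (-1964 - ((-51 - 5) + 1259)*(1251 + (-5 - 14*(-1)))) + 4585 = (-1964 - (-56 + 1259)*(1251 + (-5 + 14))) + 4585 = (-1964 - 1203*(1251 + 9)) + 4585 = (-1964 - 1203*1260) + 4585 = (-1964 - 1*1515780) + 4585 = (-1964 - 1515780) + 4585 = -1517744 + 4585 = -1513159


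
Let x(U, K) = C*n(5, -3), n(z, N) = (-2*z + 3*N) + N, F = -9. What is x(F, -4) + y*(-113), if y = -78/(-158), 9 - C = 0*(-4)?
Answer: -20049/79 ≈ -253.78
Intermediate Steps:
n(z, N) = -2*z + 4*N
C = 9 (C = 9 - 0*(-4) = 9 - 1*0 = 9 + 0 = 9)
y = 39/79 (y = -78*(-1/158) = 39/79 ≈ 0.49367)
x(U, K) = -198 (x(U, K) = 9*(-2*5 + 4*(-3)) = 9*(-10 - 12) = 9*(-22) = -198)
x(F, -4) + y*(-113) = -198 + (39/79)*(-113) = -198 - 4407/79 = -20049/79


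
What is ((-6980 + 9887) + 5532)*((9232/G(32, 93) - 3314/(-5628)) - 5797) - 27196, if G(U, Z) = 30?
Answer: -217363434901/4690 ≈ -4.6346e+7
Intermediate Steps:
((-6980 + 9887) + 5532)*((9232/G(32, 93) - 3314/(-5628)) - 5797) - 27196 = ((-6980 + 9887) + 5532)*((9232/30 - 3314/(-5628)) - 5797) - 27196 = (2907 + 5532)*((9232*(1/30) - 3314*(-1/5628)) - 5797) - 27196 = 8439*((4616/15 + 1657/2814) - 5797) - 27196 = 8439*(1446031/4690 - 5797) - 27196 = 8439*(-25741899/4690) - 27196 = -217235885661/4690 - 27196 = -217363434901/4690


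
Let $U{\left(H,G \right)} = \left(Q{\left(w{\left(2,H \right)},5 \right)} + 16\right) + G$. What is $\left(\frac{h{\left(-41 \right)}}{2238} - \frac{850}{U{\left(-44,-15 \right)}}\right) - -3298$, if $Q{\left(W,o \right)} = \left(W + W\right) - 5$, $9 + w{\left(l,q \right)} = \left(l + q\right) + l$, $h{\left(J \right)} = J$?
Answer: $\frac{2466511}{746} \approx 3306.3$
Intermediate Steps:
$w{\left(l,q \right)} = -9 + q + 2 l$ ($w{\left(l,q \right)} = -9 + \left(\left(l + q\right) + l\right) = -9 + \left(q + 2 l\right) = -9 + q + 2 l$)
$Q{\left(W,o \right)} = -5 + 2 W$ ($Q{\left(W,o \right)} = 2 W - 5 = -5 + 2 W$)
$U{\left(H,G \right)} = 1 + G + 2 H$ ($U{\left(H,G \right)} = \left(\left(-5 + 2 \left(-9 + H + 2 \cdot 2\right)\right) + 16\right) + G = \left(\left(-5 + 2 \left(-9 + H + 4\right)\right) + 16\right) + G = \left(\left(-5 + 2 \left(-5 + H\right)\right) + 16\right) + G = \left(\left(-5 + \left(-10 + 2 H\right)\right) + 16\right) + G = \left(\left(-15 + 2 H\right) + 16\right) + G = \left(1 + 2 H\right) + G = 1 + G + 2 H$)
$\left(\frac{h{\left(-41 \right)}}{2238} - \frac{850}{U{\left(-44,-15 \right)}}\right) - -3298 = \left(- \frac{41}{2238} - \frac{850}{1 - 15 + 2 \left(-44\right)}\right) - -3298 = \left(\left(-41\right) \frac{1}{2238} - \frac{850}{1 - 15 - 88}\right) + 3298 = \left(- \frac{41}{2238} - \frac{850}{-102}\right) + 3298 = \left(- \frac{41}{2238} - - \frac{25}{3}\right) + 3298 = \left(- \frac{41}{2238} + \frac{25}{3}\right) + 3298 = \frac{6203}{746} + 3298 = \frac{2466511}{746}$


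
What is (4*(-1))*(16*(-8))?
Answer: 512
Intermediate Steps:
(4*(-1))*(16*(-8)) = -4*(-128) = 512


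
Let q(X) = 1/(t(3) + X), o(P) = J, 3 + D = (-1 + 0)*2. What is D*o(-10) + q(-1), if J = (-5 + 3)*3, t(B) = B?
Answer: 61/2 ≈ 30.500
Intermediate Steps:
D = -5 (D = -3 + (-1 + 0)*2 = -3 - 1*2 = -3 - 2 = -5)
J = -6 (J = -2*3 = -6)
o(P) = -6
q(X) = 1/(3 + X)
D*o(-10) + q(-1) = -5*(-6) + 1/(3 - 1) = 30 + 1/2 = 61/2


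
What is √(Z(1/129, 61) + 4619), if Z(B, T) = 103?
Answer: √4722 ≈ 68.717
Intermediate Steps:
√(Z(1/129, 61) + 4619) = √(103 + 4619) = √4722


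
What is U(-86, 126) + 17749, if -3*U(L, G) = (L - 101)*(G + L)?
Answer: 60727/3 ≈ 20242.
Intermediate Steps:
U(L, G) = -(-101 + L)*(G + L)/3 (U(L, G) = -(L - 101)*(G + L)/3 = -(-101 + L)*(G + L)/3)
U(-86, 126) + 17749 = (-⅓*(-86)² + (101/3)*126 + (101/3)*(-86) - ⅓*126*(-86)) + 17749 = (-⅓*7396 + 4242 - 8686/3 + 3612) + 17749 = (-7396/3 + 4242 - 8686/3 + 3612) + 17749 = 7480/3 + 17749 = 60727/3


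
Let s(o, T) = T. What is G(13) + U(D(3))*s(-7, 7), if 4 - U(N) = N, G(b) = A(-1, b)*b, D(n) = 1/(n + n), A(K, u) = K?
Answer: 83/6 ≈ 13.833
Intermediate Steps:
D(n) = 1/(2*n)
G(b) = -b
U(N) = 4 - N
G(13) + U(D(3))*s(-7, 7) = -1*13 + (4 - 1/(2*3))*7 = -13 + (4 - 1/(2*3))*7 = -13 + (4 - 1*⅙)*7 = -13 + (4 - ⅙)*7 = -13 + (23/6)*7 = -13 + 161/6 = 83/6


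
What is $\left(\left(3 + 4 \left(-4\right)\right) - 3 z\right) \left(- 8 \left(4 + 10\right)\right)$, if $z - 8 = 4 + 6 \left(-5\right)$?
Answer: $-4592$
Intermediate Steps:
$z = -18$ ($z = 8 + \left(4 + 6 \left(-5\right)\right) = 8 + \left(4 - 30\right) = 8 - 26 = -18$)
$\left(\left(3 + 4 \left(-4\right)\right) - 3 z\right) \left(- 8 \left(4 + 10\right)\right) = \left(\left(3 + 4 \left(-4\right)\right) - -54\right) \left(- 8 \left(4 + 10\right)\right) = \left(\left(3 - 16\right) + 54\right) \left(\left(-8\right) 14\right) = \left(-13 + 54\right) \left(-112\right) = 41 \left(-112\right) = -4592$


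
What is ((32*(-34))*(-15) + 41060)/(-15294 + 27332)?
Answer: 28690/6019 ≈ 4.7666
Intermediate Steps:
((32*(-34))*(-15) + 41060)/(-15294 + 27332) = (-1088*(-15) + 41060)/12038 = (16320 + 41060)*(1/12038) = 57380*(1/12038) = 28690/6019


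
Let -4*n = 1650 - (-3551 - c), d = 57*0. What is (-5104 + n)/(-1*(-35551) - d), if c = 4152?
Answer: -29769/142204 ≈ -0.20934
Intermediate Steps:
d = 0
n = -9353/4 (n = -(1650 - (-3551 - 1*4152))/4 = -(1650 - (-3551 - 4152))/4 = -(1650 - 1*(-7703))/4 = -(1650 + 7703)/4 = -¼*9353 = -9353/4 ≈ -2338.3)
(-5104 + n)/(-1*(-35551) - d) = (-5104 - 9353/4)/(-1*(-35551) - 1*0) = -29769/(4*(35551 + 0)) = -29769/4/35551 = -29769/4*1/35551 = -29769/142204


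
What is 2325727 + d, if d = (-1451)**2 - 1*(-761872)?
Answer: 5193000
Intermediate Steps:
d = 2867273 (d = 2105401 + 761872 = 2867273)
2325727 + d = 2325727 + 2867273 = 5193000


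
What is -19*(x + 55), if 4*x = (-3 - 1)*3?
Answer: -988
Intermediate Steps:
x = -3 (x = ((-3 - 1)*3)/4 = (-4*3)/4 = (¼)*(-12) = -3)
-19*(x + 55) = -19*(-3 + 55) = -19*52 = -988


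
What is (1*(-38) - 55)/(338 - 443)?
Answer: 31/35 ≈ 0.88571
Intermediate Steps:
(1*(-38) - 55)/(338 - 443) = (-38 - 55)/(-105) = -93*(-1/105) = 31/35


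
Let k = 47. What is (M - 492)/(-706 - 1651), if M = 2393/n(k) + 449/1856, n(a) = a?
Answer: 38455633/205605824 ≈ 0.18704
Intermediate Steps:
M = 4462511/87232 (M = 2393/47 + 449/1856 = 4462511/87232 ≈ 51.157)
(M - 492)/(-706 - 1651) = (4462511/87232 - 492)/(-706 - 1651) = -38455633/87232/(-2357) = -38455633/87232*(-1/2357) = 38455633/205605824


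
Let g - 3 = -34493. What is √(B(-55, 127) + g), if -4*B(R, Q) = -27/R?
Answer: I*√417330485/110 ≈ 185.72*I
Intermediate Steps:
g = -34490 (g = 3 - 34493 = -34490)
B(R, Q) = 27/(4*R) (B(R, Q) = -(-27)/(4*R) = 27/(4*R))
√(B(-55, 127) + g) = √((27/4)/(-55) - 34490) = √((27/4)*(-1/55) - 34490) = √(-27/220 - 34490) = √(-7587827/220) = I*√417330485/110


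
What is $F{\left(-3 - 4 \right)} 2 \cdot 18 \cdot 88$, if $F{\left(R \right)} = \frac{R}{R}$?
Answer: $3168$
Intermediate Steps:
$F{\left(R \right)} = 1$
$F{\left(-3 - 4 \right)} 2 \cdot 18 \cdot 88 = 1 \cdot 2 \cdot 18 \cdot 88 = 1 \cdot 36 \cdot 88 = 36 \cdot 88 = 3168$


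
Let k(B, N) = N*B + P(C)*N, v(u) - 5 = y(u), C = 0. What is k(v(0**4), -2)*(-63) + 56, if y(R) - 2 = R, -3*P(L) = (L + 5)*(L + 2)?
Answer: 518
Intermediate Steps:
P(L) = -(2 + L)*(5 + L)/3 (P(L) = -(L + 5)*(L + 2)/3 = -(5 + L)*(2 + L)/3 = -(2 + L)*(5 + L)/3)
y(R) = 2 + R
v(u) = 7 + u (v(u) = 5 + (2 + u) = 7 + u)
k(B, N) = -10*N/3 + B*N (k(B, N) = N*B + (-10/3 - 7/3*0 - 1/3*0**2)*N = B*N + (-10/3 + 0 - 1/3*0)*N = B*N + (-10/3 + 0 + 0)*N = B*N - 10*N/3 = -10*N/3 + B*N)
k(v(0**4), -2)*(-63) + 56 = ((1/3)*(-2)*(-10 + 3*(7 + 0**4)))*(-63) + 56 = ((1/3)*(-2)*(-10 + 3*(7 + 0)))*(-63) + 56 = ((1/3)*(-2)*(-10 + 3*7))*(-63) + 56 = ((1/3)*(-2)*(-10 + 21))*(-63) + 56 = ((1/3)*(-2)*11)*(-63) + 56 = -22/3*(-63) + 56 = 462 + 56 = 518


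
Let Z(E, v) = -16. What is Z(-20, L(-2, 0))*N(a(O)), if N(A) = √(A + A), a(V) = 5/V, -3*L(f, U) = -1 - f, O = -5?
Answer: -16*I*√2 ≈ -22.627*I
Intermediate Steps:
L(f, U) = ⅓ + f/3 (L(f, U) = -(-1 - f)/3 = ⅓ + f/3)
N(A) = √2*√A (N(A) = √(2*A) = √2*√A)
Z(-20, L(-2, 0))*N(a(O)) = -16*√2*√(5/(-5)) = -16*√2*√(5*(-⅕)) = -16*√2*√(-1) = -16*√2*I = -16*I*√2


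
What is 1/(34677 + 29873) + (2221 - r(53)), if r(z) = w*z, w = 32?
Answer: 33888751/64550 ≈ 525.00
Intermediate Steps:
r(z) = 32*z
1/(34677 + 29873) + (2221 - r(53)) = 1/(34677 + 29873) + (2221 - 32*53) = 1/64550 + (2221 - 1*1696) = 1/64550 + (2221 - 1696) = 1/64550 + 525 = 33888751/64550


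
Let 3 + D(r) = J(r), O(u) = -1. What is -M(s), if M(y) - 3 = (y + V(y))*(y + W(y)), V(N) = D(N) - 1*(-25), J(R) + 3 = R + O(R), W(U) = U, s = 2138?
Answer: -18361147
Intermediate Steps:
J(R) = -4 + R (J(R) = -3 + (R - 1) = -3 + (-1 + R) = -4 + R)
D(r) = -7 + r (D(r) = -3 + (-4 + r) = -7 + r)
V(N) = 18 + N (V(N) = (-7 + N) - 1*(-25) = (-7 + N) + 25 = 18 + N)
M(y) = 3 + 2*y*(18 + 2*y) (M(y) = 3 + (y + (18 + y))*(y + y) = 3 + (18 + 2*y)*(2*y) = 3 + 2*y*(18 + 2*y))
-M(s) = -(3 + 4*2138² + 36*2138) = -(3 + 4*4571044 + 76968) = -(3 + 18284176 + 76968) = -1*18361147 = -18361147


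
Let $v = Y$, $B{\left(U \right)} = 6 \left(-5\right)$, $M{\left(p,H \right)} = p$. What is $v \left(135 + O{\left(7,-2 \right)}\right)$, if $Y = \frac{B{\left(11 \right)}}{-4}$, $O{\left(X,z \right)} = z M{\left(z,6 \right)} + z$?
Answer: $\frac{2055}{2} \approx 1027.5$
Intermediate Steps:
$B{\left(U \right)} = -30$
$O{\left(X,z \right)} = z + z^{2}$ ($O{\left(X,z \right)} = z z + z = z^{2} + z = z + z^{2}$)
$Y = \frac{15}{2}$ ($Y = - \frac{30}{-4} = \left(-30\right) \left(- \frac{1}{4}\right) = \frac{15}{2} \approx 7.5$)
$v = \frac{15}{2} \approx 7.5$
$v \left(135 + O{\left(7,-2 \right)}\right) = \frac{15 \left(135 - 2 \left(1 - 2\right)\right)}{2} = \frac{15 \left(135 - -2\right)}{2} = \frac{15 \left(135 + 2\right)}{2} = \frac{15}{2} \cdot 137 = \frac{2055}{2}$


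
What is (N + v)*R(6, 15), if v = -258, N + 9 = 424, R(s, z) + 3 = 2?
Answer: -157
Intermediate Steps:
R(s, z) = -1 (R(s, z) = -3 + 2 = -1)
N = 415 (N = -9 + 424 = 415)
(N + v)*R(6, 15) = (415 - 258)*(-1) = 157*(-1) = -157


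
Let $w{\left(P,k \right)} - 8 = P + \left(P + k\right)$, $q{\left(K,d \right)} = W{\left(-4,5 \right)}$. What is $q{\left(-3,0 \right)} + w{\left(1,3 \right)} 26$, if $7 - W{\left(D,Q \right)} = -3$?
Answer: $348$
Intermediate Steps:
$W{\left(D,Q \right)} = 10$ ($W{\left(D,Q \right)} = 7 - -3 = 7 + 3 = 10$)
$q{\left(K,d \right)} = 10$
$w{\left(P,k \right)} = 8 + k + 2 P$ ($w{\left(P,k \right)} = 8 + \left(P + \left(P + k\right)\right) = 8 + \left(k + 2 P\right) = 8 + k + 2 P$)
$q{\left(-3,0 \right)} + w{\left(1,3 \right)} 26 = 10 + \left(8 + 3 + 2 \cdot 1\right) 26 = 10 + \left(8 + 3 + 2\right) 26 = 10 + 13 \cdot 26 = 10 + 338 = 348$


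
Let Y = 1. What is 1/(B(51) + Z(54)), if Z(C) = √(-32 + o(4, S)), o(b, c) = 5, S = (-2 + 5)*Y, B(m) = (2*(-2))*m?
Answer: -68/13881 - I*√3/13881 ≈ -0.0048988 - 0.00012478*I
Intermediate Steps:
B(m) = -4*m
S = 3 (S = (-2 + 5)*1 = 3*1 = 3)
Z(C) = 3*I*√3 (Z(C) = √(-32 + 5) = √(-27) = 3*I*√3)
1/(B(51) + Z(54)) = 1/(-4*51 + 3*I*√3) = 1/(-204 + 3*I*√3)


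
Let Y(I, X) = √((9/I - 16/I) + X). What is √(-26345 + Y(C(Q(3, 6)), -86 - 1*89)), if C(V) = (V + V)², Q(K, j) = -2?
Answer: √(-105380 + I*√2807)/2 ≈ 0.040802 + 162.31*I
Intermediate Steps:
C(V) = 4*V² (C(V) = (2*V)² = 4*V²)
Y(I, X) = √(X - 7/I) (Y(I, X) = √(-7/I + X) = √(X - 7/I))
√(-26345 + Y(C(Q(3, 6)), -86 - 1*89)) = √(-26345 + √((-86 - 1*89) - 7/(4*(-2)²))) = √(-26345 + √((-86 - 89) - 7/(4*4))) = √(-26345 + √(-175 - 7/16)) = √(-26345 + √(-2807/16)) = √(-26345 + I*√2807/4)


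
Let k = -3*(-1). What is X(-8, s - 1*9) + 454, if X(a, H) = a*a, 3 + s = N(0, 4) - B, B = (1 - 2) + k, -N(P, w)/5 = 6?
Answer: 518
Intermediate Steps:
k = 3
N(P, w) = -30 (N(P, w) = -5*6 = -30)
B = 2 (B = (1 - 2) + 3 = -1 + 3 = 2)
s = -35 (s = -3 + (-30 - 1*2) = -3 + (-30 - 2) = -3 - 32 = -35)
X(a, H) = a²
X(-8, s - 1*9) + 454 = (-8)² + 454 = 64 + 454 = 518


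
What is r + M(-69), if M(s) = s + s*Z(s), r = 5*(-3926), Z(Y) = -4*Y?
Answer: -38743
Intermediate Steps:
r = -19630
M(s) = s - 4*s² (M(s) = s + s*(-4*s) = s - 4*s²)
r + M(-69) = -19630 - 69*(1 - 4*(-69)) = -19630 - 69*(1 + 276) = -19630 - 69*277 = -19630 - 19113 = -38743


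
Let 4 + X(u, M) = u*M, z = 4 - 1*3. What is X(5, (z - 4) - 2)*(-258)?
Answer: 7482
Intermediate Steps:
z = 1 (z = 4 - 3 = 1)
X(u, M) = -4 + M*u (X(u, M) = -4 + u*M = -4 + M*u)
X(5, (z - 4) - 2)*(-258) = (-4 + ((1 - 4) - 2)*5)*(-258) = (-4 + (-3 - 2)*5)*(-258) = (-4 - 5*5)*(-258) = (-4 - 25)*(-258) = -29*(-258) = 7482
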